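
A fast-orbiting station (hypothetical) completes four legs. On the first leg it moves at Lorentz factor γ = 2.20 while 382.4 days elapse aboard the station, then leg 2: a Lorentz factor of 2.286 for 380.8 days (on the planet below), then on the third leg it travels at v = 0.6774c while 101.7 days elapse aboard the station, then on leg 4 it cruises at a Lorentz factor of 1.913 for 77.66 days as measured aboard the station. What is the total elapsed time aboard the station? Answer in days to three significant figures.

τ = 728 days

Leg 1: 382.4 days is already measured aboard the station.
Leg 2: γ = 2.286; τ_2 = 380.8/2.286 = 166.6 days.
Leg 3: 101.7 days is already measured aboard the station.
Leg 4: 77.66 days is already measured aboard the station.
Total: 382.4 + 166.6 + 101.7 + 77.66 days.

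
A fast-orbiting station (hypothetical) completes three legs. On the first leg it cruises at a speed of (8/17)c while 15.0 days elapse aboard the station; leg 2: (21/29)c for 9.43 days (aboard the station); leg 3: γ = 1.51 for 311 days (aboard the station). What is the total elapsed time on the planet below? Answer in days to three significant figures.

Leg 1: γ = 1/√(1 − (8/17)²) = 17/15 ≈ 1.133; Δt_1 = 1.133 × 15.0 = 17.00 days.
Leg 2: γ = 1/√(1 − (21/29)²) = 29/20 = 1.450; Δt_2 = 1.450 × 9.43 = 13.67 days.
Leg 3: γ = 1.51; Δt_3 = 1.510 × 311 = 469.6 days.
Total: 17.00 + 13.67 + 469.6 days.

Δt = 500 days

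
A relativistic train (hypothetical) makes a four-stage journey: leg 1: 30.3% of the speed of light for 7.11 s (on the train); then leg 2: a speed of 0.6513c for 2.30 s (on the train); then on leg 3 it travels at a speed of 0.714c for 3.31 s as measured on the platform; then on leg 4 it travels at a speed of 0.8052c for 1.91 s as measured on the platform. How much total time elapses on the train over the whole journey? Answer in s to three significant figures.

τ = 12.9 s

Leg 1: 7.11 s is already measured on the train.
Leg 2: 2.30 s is already measured on the train.
Leg 3: γ = 1/√(1 − 0.714²) = 1/√0.4902 = 1.428; τ_3 = 3.31/1.428 = 2.317 s.
Leg 4: γ = 1/√(1 − 0.8052²) = 1/√0.3517 = 1.686; τ_4 = 1.91/1.686 = 1.133 s.
Total: 7.110 + 2.300 + 2.317 + 1.133 s.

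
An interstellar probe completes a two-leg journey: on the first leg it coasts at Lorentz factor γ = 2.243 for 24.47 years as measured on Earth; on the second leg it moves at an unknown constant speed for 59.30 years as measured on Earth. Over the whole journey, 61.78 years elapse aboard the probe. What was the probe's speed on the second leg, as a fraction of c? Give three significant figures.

β = 0.514

Leg 1: γ = 2.243; τ_1 = 24.47/2.243 = 10.91 years.
Leg 2: speed unknown; τ_2 = 59.30/γ_2.
Total proper time: 10.91 + τ_2 = 61.78, so τ_2 = 61.78 − 10.91 = 50.87 years.
γ_2 = 59.30/50.87 = 1.166; β = √(1 − 1/γ²) = √0.2641.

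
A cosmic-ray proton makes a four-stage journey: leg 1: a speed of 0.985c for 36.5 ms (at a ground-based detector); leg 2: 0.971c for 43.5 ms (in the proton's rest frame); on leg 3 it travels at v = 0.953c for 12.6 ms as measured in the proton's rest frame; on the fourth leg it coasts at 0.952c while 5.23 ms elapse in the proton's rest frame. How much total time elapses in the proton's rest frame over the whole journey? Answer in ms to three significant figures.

Leg 1: γ = 1/√(1 − 0.985²) = 1/√0.02977 = 5.795; τ_1 = 36.5/5.795 = 6.298 ms.
Leg 2: 43.5 ms is already measured in the proton's rest frame.
Leg 3: 12.6 ms is already measured in the proton's rest frame.
Leg 4: 5.23 ms is already measured in the proton's rest frame.
Total: 6.298 + 43.50 + 12.60 + 5.230 ms.

τ = 67.6 ms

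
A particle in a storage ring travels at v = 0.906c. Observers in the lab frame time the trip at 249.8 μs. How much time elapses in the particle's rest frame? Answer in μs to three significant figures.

γ = 1/√(1 − 0.906²) = 1/√0.1792 = 2.363
The interval measured in the lab frame is the dilated one; the clock in the particle's rest frame measures the proper time τ = Δt/γ = 249.8/2.363 μs.

τ = 106 μs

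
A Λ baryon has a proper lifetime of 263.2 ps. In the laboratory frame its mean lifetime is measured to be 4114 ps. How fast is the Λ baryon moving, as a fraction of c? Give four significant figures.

β = 0.9980

γ = Δt/τ₀ = 4114/263.2 = 15.63
β = √(1 − 1/γ²) = √(1 − 0.004093) = √0.9959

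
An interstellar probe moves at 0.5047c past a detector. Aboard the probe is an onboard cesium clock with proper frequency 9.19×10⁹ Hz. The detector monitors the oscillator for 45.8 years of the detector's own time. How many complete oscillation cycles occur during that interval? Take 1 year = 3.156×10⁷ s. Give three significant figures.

N = 1.15×10¹⁹

γ = 1/√(1 − 0.5047²) = 1/√0.7453 = 1.158
During 45.8 years of lab time, the oscillator's proper time advances by τ = Δt/γ = 45.8/1.158 = 39.54 years = 1.248×10⁹ s.
N = f × τ = 9.19×10⁹ × 1.248×10⁹ = 1.147×10¹⁹.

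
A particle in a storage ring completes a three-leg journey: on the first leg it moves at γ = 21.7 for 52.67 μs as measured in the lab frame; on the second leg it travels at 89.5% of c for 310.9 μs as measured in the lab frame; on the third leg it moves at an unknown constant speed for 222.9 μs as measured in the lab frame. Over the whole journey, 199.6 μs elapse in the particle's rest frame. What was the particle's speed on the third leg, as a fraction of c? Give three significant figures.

β = 0.965

Leg 1: γ = 21.7; τ_1 = 52.67/21.70 = 2.427 μs.
Leg 2: β = 0.895; γ = 1/√(1 − 0.895²) = 1/√0.1990 = 2.242; τ_2 = 310.9/2.242 = 138.7 μs.
Leg 3: speed unknown; τ_3 = 222.9/γ_3.
Total proper time: 2.427 + 138.7 + τ_3 = 199.6, so τ_3 = 199.6 − 141.1 = 58.49 μs.
γ_3 = 222.9/58.49 = 3.811; β = √(1 − 1/γ²) = √0.9311.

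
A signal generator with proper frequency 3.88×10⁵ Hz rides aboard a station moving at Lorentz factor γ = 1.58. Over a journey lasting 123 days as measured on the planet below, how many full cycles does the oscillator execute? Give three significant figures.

γ = 1.58
The oscillator's own cycle count is N = f × τ where τ is the proper time aboard the station. τ = Δt/γ = 123/1.580 = 77.85 days = 6.726×10⁶ s.
N = 3.88×10⁵ × 6.726×10⁶ = 2.610×10¹².

N = 2.61×10¹²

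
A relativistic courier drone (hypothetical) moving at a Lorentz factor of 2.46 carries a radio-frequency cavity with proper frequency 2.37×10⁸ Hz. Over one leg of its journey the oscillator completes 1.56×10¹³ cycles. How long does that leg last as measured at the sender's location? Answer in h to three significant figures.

Δt = 45.0 h

γ = 2.46
Proper time for N cycles: τ = N/f = 1.56×10¹³/(2.37×10⁸) = 6.582×10⁴ s = 18.28 h.
Lab-frame duration Δt = γτ = 2.460 × 18.28 = 44.98 h.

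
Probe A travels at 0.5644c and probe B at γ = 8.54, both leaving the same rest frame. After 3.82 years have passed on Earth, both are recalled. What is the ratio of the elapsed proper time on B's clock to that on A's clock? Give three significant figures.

A: γ = 1/√(1 − 0.5644²) = 1/√0.6815 = 1.211. B: γ = 8.54.
τ_A/τ_B = γ_B/γ_A = 8.540/1.211 = 7.050, so τ_B/τ_A = 0.1418.

τ_B/τ_A = 0.142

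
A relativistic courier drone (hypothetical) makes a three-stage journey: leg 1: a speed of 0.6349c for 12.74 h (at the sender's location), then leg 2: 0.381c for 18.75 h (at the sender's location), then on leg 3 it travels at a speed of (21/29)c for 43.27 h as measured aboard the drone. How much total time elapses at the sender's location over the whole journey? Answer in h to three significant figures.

Leg 1: 12.74 h is already measured at the sender's location.
Leg 2: 18.75 h is already measured at the sender's location.
Leg 3: γ = 1/√(1 − (21/29)²) = 29/20 = 1.450; Δt_3 = 1.450 × 43.27 = 62.74 h.
Total: 12.74 + 18.75 + 62.74 h.

Δt = 94.2 h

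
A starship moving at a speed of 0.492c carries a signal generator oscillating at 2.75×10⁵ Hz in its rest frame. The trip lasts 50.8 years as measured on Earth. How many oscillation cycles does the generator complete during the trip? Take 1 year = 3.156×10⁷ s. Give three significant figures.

γ = 1/√(1 − 0.492²) = 1/√0.7579 = 1.149
The oscillator's own cycle count is N = f × τ where τ is the proper time on the ship. τ = Δt/γ = 50.8/1.149 = 44.23 years = 1.396×10⁹ s.
N = 2.75×10⁵ × 1.396×10⁹ = 3.838×10¹⁴.

N = 3.84×10¹⁴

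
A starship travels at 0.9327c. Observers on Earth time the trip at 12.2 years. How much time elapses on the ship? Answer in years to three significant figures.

τ = 4.40 years

γ = 1/√(1 − 0.9327²) = 1/√0.1301 = 2.773
The interval measured on Earth is the dilated one; the clock on the ship measures the proper time τ = Δt/γ = 12.2/2.773 years.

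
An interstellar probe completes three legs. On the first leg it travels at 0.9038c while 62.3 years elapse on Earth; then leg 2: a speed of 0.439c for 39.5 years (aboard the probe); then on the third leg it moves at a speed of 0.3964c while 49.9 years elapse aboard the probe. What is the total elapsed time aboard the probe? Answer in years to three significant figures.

Leg 1: γ = 1/√(1 − 0.9038²) = 1/√0.1831 = 2.337; τ_1 = 62.3/2.337 = 26.66 years.
Leg 2: 39.5 years is already measured aboard the probe.
Leg 3: 49.9 years is already measured aboard the probe.
Total: 26.66 + 39.50 + 49.90 years.

τ = 116 years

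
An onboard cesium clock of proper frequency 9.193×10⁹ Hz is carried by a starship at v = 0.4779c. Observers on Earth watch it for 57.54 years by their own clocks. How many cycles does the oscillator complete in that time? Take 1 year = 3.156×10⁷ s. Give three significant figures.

N = 1.47×10¹⁹

γ = 1/√(1 − 0.4779²) = 1/√0.7716 = 1.138
During 57.54 years of lab time, the oscillator's proper time advances by τ = Δt/γ = 57.54/1.138 = 50.54 years = 1.595×10⁹ s.
N = f × τ = 9.193×10⁹ × 1.595×10⁹ = 1.466×10¹⁹.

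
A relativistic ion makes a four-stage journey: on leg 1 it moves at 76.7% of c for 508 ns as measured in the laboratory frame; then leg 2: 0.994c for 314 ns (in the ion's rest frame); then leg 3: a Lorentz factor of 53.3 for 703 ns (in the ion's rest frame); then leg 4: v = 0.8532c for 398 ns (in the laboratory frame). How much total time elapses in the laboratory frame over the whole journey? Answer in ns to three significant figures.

Leg 1: 508 ns is already measured in the laboratory frame.
Leg 2: γ = 1/√(1 − 0.994²) = 1/√0.01196 = 9.142; Δt_2 = 9.142 × 314 = 2871 ns.
Leg 3: γ = 53.3; Δt_3 = 53.30 × 703 = 3.747×10⁴ ns.
Leg 4: 398 ns is already measured in the laboratory frame.
Total: 508.0 + 2871 + 3.747×10⁴ + 398.0 ns.

Δt = 4.12×10⁴ ns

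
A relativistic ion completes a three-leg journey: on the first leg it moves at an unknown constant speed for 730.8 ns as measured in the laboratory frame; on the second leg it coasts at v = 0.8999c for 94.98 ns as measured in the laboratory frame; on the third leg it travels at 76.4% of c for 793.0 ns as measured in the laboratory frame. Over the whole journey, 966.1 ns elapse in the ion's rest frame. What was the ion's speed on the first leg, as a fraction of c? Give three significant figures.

β = 0.825

Leg 1: speed unknown; τ_1 = 730.8/γ_1.
Leg 2: γ = 1/√(1 − 0.8999²) = 1/√0.1902 = 2.293; τ_2 = 94.98/2.293 = 41.42 ns.
Leg 3: β = 0.764; γ = 1/√(1 − 0.764²) = 1/√0.4163 = 1.550; τ_3 = 793.0/1.550 = 511.7 ns.
Total proper time: τ_1 + 41.42 + 511.7 = 966.1, so τ_1 = 966.1 − 553.1 = 413.0 ns.
γ_1 = 730.8/413.0 = 1.769; β = √(1 − 1/γ²) = √0.6806.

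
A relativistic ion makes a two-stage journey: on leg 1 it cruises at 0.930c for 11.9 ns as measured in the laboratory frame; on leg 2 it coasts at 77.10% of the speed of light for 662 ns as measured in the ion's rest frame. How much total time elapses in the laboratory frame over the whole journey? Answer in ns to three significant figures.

Δt = 1050 ns

Leg 1: 11.9 ns is already measured in the laboratory frame.
Leg 2: β = 0.7710; γ = 1/√(1 − 0.7710²) = 1/√0.4056 = 1.570; Δt_2 = 1.570 × 662 = 1040 ns.
Total: 11.90 + 1040 ns.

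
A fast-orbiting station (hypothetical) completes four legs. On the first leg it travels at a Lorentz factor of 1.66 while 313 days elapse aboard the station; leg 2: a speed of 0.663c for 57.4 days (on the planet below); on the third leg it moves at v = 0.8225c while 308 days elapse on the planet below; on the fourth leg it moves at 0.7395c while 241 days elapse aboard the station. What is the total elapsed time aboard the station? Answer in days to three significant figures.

τ = 772 days

Leg 1: 313 days is already measured aboard the station.
Leg 2: γ = 1/√(1 − 0.663²) = 1/√0.5604 = 1.336; τ_2 = 57.4/1.336 = 42.97 days.
Leg 3: γ = 1/√(1 − 0.8225²) = 1/√0.3235 = 1.758; τ_3 = 308/1.758 = 175.2 days.
Leg 4: 241 days is already measured aboard the station.
Total: 313.0 + 42.97 + 175.2 + 241.0 days.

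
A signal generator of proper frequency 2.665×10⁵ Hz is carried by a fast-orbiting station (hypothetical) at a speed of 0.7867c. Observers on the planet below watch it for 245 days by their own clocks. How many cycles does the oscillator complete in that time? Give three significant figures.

N = 3.48×10¹²

γ = 1/√(1 − 0.7867²) = 1/√0.3811 = 1.620
During 245 days of lab time, the oscillator's proper time advances by τ = Δt/γ = 245/1.620 = 151.2 days = 1.307×10⁷ s.
N = f × τ = 2.665×10⁵ × 1.307×10⁷ = 3.483×10¹².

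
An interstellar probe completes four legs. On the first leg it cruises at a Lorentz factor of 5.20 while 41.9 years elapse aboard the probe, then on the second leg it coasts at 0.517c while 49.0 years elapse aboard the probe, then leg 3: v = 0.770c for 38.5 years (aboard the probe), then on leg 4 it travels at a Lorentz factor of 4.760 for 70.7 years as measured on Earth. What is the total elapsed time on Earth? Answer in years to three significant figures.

Leg 1: γ = 5.20; Δt_1 = 5.200 × 41.9 = 217.9 years.
Leg 2: γ = 1/√(1 − 0.517²) = 1/√0.7327 = 1.168; Δt_2 = 1.168 × 49.0 = 57.24 years.
Leg 3: γ = 1/√(1 − 0.770²) = 1/√0.4071 = 1.567; Δt_3 = 1.567 × 38.5 = 60.34 years.
Leg 4: 70.7 years is already measured on Earth.
Total: 217.9 + 57.24 + 60.34 + 70.70 years.

Δt = 406 years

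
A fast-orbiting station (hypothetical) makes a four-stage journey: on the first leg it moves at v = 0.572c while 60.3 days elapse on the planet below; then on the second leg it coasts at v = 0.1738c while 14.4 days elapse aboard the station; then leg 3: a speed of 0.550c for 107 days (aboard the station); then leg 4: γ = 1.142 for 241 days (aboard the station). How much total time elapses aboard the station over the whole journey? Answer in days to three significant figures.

τ = 412 days

Leg 1: γ = 1/√(1 − 0.572²) = 1/√0.6728 = 1.219; τ_1 = 60.3/1.219 = 49.46 days.
Leg 2: 14.4 days is already measured aboard the station.
Leg 3: 107 days is already measured aboard the station.
Leg 4: 241 days is already measured aboard the station.
Total: 49.46 + 14.40 + 107.0 + 241.0 days.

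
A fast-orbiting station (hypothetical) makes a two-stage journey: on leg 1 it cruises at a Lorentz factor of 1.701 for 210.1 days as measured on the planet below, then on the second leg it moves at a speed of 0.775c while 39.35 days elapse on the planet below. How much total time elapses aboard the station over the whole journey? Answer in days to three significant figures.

τ = 148 days

Leg 1: γ = 1.701; τ_1 = 210.1/1.701 = 123.5 days.
Leg 2: γ = 1/√(1 − 0.775²) = 1/√0.3994 = 1.582; τ_2 = 39.35/1.582 = 24.87 days.
Total: 123.5 + 24.87 days.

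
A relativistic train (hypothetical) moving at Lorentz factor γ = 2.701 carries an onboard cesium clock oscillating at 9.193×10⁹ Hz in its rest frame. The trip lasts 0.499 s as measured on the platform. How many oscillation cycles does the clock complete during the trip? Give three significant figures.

N = 1.70×10⁹

γ = 2.701
The oscillator's own cycle count is N = f × τ where τ is the proper time on the train. τ = Δt/γ = 0.499/2.701 = 0.1847 s = 1.847×10⁻¹ s.
N = 9.193×10⁹ × 1.847×10⁻¹ = 1.698×10⁹.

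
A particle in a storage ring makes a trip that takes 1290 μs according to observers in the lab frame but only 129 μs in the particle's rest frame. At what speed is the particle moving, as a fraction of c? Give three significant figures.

v = 0.995c

The proper time is measured in the particle's rest frame (both events occur at the particle's location); Δt is measured in the lab frame. γ = Δt/τ = 1290/129 = 10.00.
β = √(1 − 1/γ²) = √(1 − 0.01000) = √0.9900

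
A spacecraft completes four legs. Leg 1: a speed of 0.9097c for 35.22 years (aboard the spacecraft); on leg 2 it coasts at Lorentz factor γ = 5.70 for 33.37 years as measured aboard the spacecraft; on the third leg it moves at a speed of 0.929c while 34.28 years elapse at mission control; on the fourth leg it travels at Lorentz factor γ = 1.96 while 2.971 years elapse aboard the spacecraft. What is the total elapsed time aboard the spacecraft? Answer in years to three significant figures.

Leg 1: 35.22 years is already measured aboard the spacecraft.
Leg 2: 33.37 years is already measured aboard the spacecraft.
Leg 3: γ = 1/√(1 − 0.929²) = 1/√0.1370 = 2.702; τ_3 = 34.28/2.702 = 12.69 years.
Leg 4: 2.971 years is already measured aboard the spacecraft.
Total: 35.22 + 33.37 + 12.69 + 2.971 years.

τ = 84.2 years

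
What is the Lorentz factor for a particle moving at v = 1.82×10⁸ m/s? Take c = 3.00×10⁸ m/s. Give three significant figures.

γ = 1.26

β = 1.82×10⁸/3.00×10⁸ = 0.6067; γ = 1/√(1 − 0.6067²) = 1.258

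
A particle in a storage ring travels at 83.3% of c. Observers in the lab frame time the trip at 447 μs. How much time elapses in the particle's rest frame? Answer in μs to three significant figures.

β = 0.833; γ = 1/√(1 − 0.833²) = 1/√0.3061 = 1.807
The interval measured in the lab frame is the dilated one; the clock in the particle's rest frame measures the proper time τ = Δt/γ = 447/1.807 μs.

τ = 247 μs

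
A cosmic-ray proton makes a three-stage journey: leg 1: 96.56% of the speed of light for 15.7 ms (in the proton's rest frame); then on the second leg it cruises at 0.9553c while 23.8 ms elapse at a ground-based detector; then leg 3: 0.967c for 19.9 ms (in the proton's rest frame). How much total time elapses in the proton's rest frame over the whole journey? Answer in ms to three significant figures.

Leg 1: 15.7 ms is already measured in the proton's rest frame.
Leg 2: γ = 1/√(1 − 0.9553²) = 1/√0.08740 = 3.383; τ_2 = 23.8/3.383 = 7.036 ms.
Leg 3: 19.9 ms is already measured in the proton's rest frame.
Total: 15.70 + 7.036 + 19.90 ms.

τ = 42.6 ms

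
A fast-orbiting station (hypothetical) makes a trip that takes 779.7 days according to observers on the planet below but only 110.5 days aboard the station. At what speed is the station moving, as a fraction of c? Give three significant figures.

The proper time is measured aboard the station (both events occur at the station's location); Δt is measured on the planet below. γ = Δt/τ = 779.7/110.5 = 7.056.
β = √(1 − 1/γ²) = √(1 − 0.02008) = √0.9799

v = 0.990c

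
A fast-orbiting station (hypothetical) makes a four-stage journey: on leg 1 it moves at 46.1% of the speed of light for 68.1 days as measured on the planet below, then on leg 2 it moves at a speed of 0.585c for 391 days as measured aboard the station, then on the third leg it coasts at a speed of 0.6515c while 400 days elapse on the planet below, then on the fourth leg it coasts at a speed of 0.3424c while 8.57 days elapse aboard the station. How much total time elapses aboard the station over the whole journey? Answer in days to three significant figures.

Leg 1: β = 0.461; γ = 1/√(1 − 0.461²) = 1/√0.7875 = 1.127; τ_1 = 68.1/1.127 = 60.43 days.
Leg 2: 391 days is already measured aboard the station.
Leg 3: γ = 1/√(1 − 0.6515²) = 1/√0.5755 = 1.318; τ_3 = 400/1.318 = 303.5 days.
Leg 4: 8.57 days is already measured aboard the station.
Total: 60.43 + 391.0 + 303.5 + 8.570 days.

τ = 763 days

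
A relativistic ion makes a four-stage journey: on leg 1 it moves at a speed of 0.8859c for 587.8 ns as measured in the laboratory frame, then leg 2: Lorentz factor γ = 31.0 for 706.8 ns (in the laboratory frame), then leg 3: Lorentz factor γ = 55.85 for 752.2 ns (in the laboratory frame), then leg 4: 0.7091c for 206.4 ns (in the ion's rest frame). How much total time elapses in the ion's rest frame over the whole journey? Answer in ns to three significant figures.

Leg 1: γ = 1/√(1 − 0.8859²) = 1/√0.2152 = 2.156; τ_1 = 587.8/2.156 = 272.7 ns.
Leg 2: γ = 31.0; τ_2 = 706.8/31.00 = 22.80 ns.
Leg 3: γ = 55.85; τ_3 = 752.2/55.85 = 13.47 ns.
Leg 4: 206.4 ns is already measured in the ion's rest frame.
Total: 272.7 + 22.80 + 13.47 + 206.4 ns.

τ = 515 ns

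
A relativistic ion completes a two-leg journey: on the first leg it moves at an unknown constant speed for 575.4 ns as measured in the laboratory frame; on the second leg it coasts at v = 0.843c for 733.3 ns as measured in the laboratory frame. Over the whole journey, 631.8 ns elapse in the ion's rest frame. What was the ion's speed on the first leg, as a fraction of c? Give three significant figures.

β = 0.911

Leg 1: speed unknown; τ_1 = 575.4/γ_1.
Leg 2: γ = 1/√(1 − 0.843²) = 1/√0.2894 = 1.859; τ_2 = 733.3/1.859 = 394.5 ns.
Total proper time: τ_1 + 394.5 = 631.8, so τ_1 = 631.8 − 394.5 = 237.3 ns.
γ_1 = 575.4/237.3 = 2.424; β = √(1 − 1/γ²) = √0.8299.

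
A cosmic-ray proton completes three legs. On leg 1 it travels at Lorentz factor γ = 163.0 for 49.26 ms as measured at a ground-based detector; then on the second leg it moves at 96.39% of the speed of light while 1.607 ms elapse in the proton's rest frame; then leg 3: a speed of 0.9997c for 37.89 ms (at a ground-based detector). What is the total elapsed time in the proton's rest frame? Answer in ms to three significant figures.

Leg 1: γ = 163.0; τ_1 = 49.26/163.0 = 0.3022 ms.
Leg 2: 1.607 ms is already measured in the proton's rest frame.
Leg 3: γ = 1/√(1 − 0.9997²) = 1/√5.999×10⁻⁴ = 40.83; τ_3 = 37.89/40.83 = 0.9280 ms.
Total: 0.3022 + 1.607 + 0.9280 ms.

τ = 2.84 ms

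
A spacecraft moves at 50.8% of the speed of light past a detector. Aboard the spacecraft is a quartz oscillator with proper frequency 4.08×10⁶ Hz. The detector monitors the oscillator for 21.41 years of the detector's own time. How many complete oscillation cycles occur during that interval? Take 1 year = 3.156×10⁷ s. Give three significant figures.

N = 2.37×10¹⁵

β = 0.508; γ = 1/√(1 − 0.508²) = 1/√0.7419 = 1.161
During 21.41 years of lab time, the oscillator's proper time advances by τ = Δt/γ = 21.41/1.161 = 18.44 years = 5.820×10⁸ s.
N = f × τ = 4.08×10⁶ × 5.820×10⁸ = 2.375×10¹⁵.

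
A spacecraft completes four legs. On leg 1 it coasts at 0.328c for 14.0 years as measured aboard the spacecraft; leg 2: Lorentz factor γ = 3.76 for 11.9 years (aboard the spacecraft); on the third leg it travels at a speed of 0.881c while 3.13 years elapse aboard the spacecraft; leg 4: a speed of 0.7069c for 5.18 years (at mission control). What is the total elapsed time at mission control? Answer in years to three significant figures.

Leg 1: γ = 1/√(1 − 0.328²) = 1/√0.8924 = 1.059; Δt_1 = 1.059 × 14.0 = 14.82 years.
Leg 2: γ = 3.76; Δt_2 = 3.760 × 11.9 = 44.74 years.
Leg 3: γ = 1/√(1 − 0.881²) = 1/√0.2238 = 2.114; Δt_3 = 2.114 × 3.13 = 6.616 years.
Leg 4: 5.18 years is already measured at mission control.
Total: 14.82 + 44.74 + 6.616 + 5.180 years.

Δt = 71.4 years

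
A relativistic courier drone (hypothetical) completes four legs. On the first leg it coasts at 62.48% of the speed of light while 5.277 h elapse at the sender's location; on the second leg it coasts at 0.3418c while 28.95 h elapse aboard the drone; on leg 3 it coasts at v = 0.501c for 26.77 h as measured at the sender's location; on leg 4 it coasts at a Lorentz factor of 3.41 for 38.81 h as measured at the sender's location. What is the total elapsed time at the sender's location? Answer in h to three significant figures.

Δt = 102 h

Leg 1: 5.277 h is already measured at the sender's location.
Leg 2: γ = 1/√(1 − 0.3418²) = 1/√0.8832 = 1.064; Δt_2 = 1.064 × 28.95 = 30.81 h.
Leg 3: 26.77 h is already measured at the sender's location.
Leg 4: 38.81 h is already measured at the sender's location.
Total: 5.277 + 30.81 + 26.77 + 38.81 h.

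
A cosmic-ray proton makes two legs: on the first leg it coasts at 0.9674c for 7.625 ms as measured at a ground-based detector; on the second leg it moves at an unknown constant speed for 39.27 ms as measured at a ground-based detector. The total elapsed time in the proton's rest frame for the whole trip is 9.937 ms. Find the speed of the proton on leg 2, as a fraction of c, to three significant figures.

Leg 1: γ = 1/√(1 − 0.9674²) = 1/√0.06414 = 3.949; τ_1 = 7.625/3.949 = 1.931 ms.
Leg 2: speed unknown; τ_2 = 39.27/γ_2.
Total proper time: 1.931 + τ_2 = 9.937, so τ_2 = 9.937 − 1.931 = 8.006 ms.
γ_2 = 39.27/8.006 = 4.905; β = √(1 − 1/γ²) = √0.9584.

β = 0.979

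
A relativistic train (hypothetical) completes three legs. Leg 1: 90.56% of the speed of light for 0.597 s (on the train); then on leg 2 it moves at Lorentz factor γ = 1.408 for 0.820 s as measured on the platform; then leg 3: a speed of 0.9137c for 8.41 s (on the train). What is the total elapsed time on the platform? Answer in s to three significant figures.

Leg 1: β = 0.9056; γ = 1/√(1 − 0.9056²) = 1/√0.1799 = 2.358; Δt_1 = 2.358 × 0.597 = 1.408 s.
Leg 2: 0.820 s is already measured on the platform.
Leg 3: γ = 1/√(1 − 0.9137²) = 1/√0.1652 = 2.461; Δt_3 = 2.461 × 8.41 = 20.69 s.
Total: 1.408 + 0.8200 + 20.69 s.

Δt = 22.9 s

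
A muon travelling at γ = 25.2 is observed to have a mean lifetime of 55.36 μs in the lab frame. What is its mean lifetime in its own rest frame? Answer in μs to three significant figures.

γ = 25.2
The lab-frame lifetime is the dilated interval; the proper lifetime is τ₀ = Δt/γ = 55.36/25.20 μs.

τ₀ = 2.20 μs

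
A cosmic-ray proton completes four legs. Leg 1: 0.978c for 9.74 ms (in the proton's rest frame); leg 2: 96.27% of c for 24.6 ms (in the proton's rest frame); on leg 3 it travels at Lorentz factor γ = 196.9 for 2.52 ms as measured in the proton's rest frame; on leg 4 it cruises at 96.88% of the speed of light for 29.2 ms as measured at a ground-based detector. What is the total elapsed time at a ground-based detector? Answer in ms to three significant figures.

Δt = 663 ms

Leg 1: γ = 1/√(1 − 0.978²) = 1/√0.04352 = 4.794; Δt_1 = 4.794 × 9.74 = 46.69 ms.
Leg 2: β = 0.9627; γ = 1/√(1 − 0.9627²) = 1/√0.07321 = 3.696; Δt_2 = 3.696 × 24.6 = 90.92 ms.
Leg 3: γ = 196.9; Δt_3 = 196.9 × 2.52 = 496.2 ms.
Leg 4: 29.2 ms is already measured at a ground-based detector.
Total: 46.69 + 90.92 + 496.2 + 29.20 ms.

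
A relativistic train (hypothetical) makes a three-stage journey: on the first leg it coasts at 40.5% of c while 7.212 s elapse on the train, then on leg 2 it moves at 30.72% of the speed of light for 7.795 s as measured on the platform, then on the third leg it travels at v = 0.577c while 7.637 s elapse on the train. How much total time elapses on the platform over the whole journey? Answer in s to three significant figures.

Δt = 25.0 s

Leg 1: β = 0.405; γ = 1/√(1 − 0.405²) = 1/√0.8360 = 1.094; Δt_1 = 1.094 × 7.212 = 7.888 s.
Leg 2: 7.795 s is already measured on the platform.
Leg 3: γ = 1/√(1 − 0.577²) = 1/√0.6671 = 1.224; Δt_3 = 1.224 × 7.637 = 9.351 s.
Total: 7.888 + 7.795 + 9.351 s.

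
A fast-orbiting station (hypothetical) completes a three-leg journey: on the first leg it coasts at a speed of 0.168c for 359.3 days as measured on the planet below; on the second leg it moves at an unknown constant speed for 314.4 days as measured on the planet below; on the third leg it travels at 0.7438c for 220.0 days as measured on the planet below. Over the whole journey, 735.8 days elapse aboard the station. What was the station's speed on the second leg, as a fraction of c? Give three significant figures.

β = 0.666

Leg 1: γ = 1/√(1 − 0.168²) = 1/√0.9718 = 1.014; τ_1 = 359.3/1.014 = 354.2 days.
Leg 2: speed unknown; τ_2 = 314.4/γ_2.
Leg 3: γ = 1/√(1 − 0.7438²) = 1/√0.4468 = 1.496; τ_3 = 220.0/1.496 = 147.0 days.
Total proper time: 354.2 + τ_2 + 147.0 = 735.8, so τ_2 = 735.8 − 501.2 = 234.6 days.
γ_2 = 314.4/234.6 = 1.340; β = √(1 − 1/γ²) = √0.4434.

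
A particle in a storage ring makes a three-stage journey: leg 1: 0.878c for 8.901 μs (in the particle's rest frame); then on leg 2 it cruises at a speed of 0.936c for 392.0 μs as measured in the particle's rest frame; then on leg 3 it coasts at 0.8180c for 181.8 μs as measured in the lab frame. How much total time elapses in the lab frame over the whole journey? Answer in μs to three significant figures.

Leg 1: γ = 1/√(1 − 0.878²) = 1/√0.2291 = 2.089; Δt_1 = 2.089 × 8.901 = 18.60 μs.
Leg 2: γ = 1/√(1 − 0.936²) = 1/√0.1239 = 2.841; Δt_2 = 2.841 × 392.0 = 1114 μs.
Leg 3: 181.8 μs is already measured in the lab frame.
Total: 18.60 + 1114 + 181.8 μs.

Δt = 1310 μs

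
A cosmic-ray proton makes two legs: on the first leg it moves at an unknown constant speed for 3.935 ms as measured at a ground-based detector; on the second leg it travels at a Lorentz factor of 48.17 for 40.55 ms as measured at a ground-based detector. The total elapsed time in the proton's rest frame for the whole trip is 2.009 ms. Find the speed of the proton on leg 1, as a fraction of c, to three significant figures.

Leg 1: speed unknown; τ_1 = 3.935/γ_1.
Leg 2: γ = 48.17; τ_2 = 40.55/48.17 = 0.8418 ms.
Total proper time: τ_1 + 0.8418 = 2.009, so τ_1 = 2.009 − 0.8418 = 1.167 ms.
γ_1 = 3.935/1.167 = 3.371; β = √(1 − 1/γ²) = √0.9120.

β = 0.955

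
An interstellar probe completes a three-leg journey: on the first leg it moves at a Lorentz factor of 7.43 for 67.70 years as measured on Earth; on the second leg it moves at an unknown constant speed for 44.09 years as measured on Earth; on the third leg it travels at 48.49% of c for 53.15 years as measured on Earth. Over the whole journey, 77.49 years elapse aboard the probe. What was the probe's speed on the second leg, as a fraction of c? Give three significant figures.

β = 0.868

Leg 1: γ = 7.43; τ_1 = 67.70/7.430 = 9.112 years.
Leg 2: speed unknown; τ_2 = 44.09/γ_2.
Leg 3: β = 0.4849; γ = 1/√(1 − 0.4849²) = 1/√0.7649 = 1.143; τ_3 = 53.15/1.143 = 46.48 years.
Total proper time: 9.112 + τ_2 + 46.48 = 77.49, so τ_2 = 77.49 − 55.60 = 21.89 years.
γ_2 = 44.09/21.89 = 2.014; β = √(1 − 1/γ²) = √0.7534.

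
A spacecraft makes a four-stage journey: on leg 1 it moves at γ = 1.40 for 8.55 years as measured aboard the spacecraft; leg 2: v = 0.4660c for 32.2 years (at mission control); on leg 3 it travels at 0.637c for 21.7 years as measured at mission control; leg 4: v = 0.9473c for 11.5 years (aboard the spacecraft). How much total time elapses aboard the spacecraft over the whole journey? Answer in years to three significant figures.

Leg 1: 8.55 years is already measured aboard the spacecraft.
Leg 2: γ = 1/√(1 − 0.4660²) = 1/√0.7828 = 1.130; τ_2 = 32.2/1.130 = 28.49 years.
Leg 3: γ = 1/√(1 − 0.637²) = 1/√0.5942 = 1.297; τ_3 = 21.7/1.297 = 16.73 years.
Leg 4: 11.5 years is already measured aboard the spacecraft.
Total: 8.550 + 28.49 + 16.73 + 11.50 years.

τ = 65.3 years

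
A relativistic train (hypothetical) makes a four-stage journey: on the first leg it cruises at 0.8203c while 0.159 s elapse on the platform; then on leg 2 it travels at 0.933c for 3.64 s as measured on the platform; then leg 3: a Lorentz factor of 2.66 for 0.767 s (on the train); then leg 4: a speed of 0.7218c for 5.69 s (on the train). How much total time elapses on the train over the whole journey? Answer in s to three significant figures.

Leg 1: γ = 1/√(1 − 0.8203²) = 1/√0.3271 = 1.748; τ_1 = 0.159/1.748 = 0.09094 s.
Leg 2: γ = 1/√(1 − 0.933²) = 1/√0.1295 = 2.779; τ_2 = 3.64/2.779 = 1.310 s.
Leg 3: 0.767 s is already measured on the train.
Leg 4: 5.69 s is already measured on the train.
Total: 0.09094 + 1.310 + 0.7670 + 5.690 s.

τ = 7.86 s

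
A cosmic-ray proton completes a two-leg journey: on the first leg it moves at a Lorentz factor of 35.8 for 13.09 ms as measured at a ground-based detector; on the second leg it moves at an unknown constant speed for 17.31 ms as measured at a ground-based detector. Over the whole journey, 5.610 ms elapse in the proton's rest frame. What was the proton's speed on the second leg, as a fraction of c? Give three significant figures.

β = 0.953

Leg 1: γ = 35.8; τ_1 = 13.09/35.80 = 0.3656 ms.
Leg 2: speed unknown; τ_2 = 17.31/γ_2.
Total proper time: 0.3656 + τ_2 = 5.610, so τ_2 = 5.610 − 0.3656 = 5.244 ms.
γ_2 = 17.31/5.244 = 3.301; β = √(1 − 1/γ²) = √0.9082.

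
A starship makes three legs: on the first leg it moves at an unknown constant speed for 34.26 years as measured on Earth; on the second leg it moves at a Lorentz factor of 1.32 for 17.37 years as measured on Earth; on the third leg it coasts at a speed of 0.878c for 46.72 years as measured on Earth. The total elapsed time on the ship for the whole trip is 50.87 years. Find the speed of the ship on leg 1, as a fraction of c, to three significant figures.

Leg 1: speed unknown; τ_1 = 34.26/γ_1.
Leg 2: γ = 1.32; τ_2 = 17.37/1.320 = 13.16 years.
Leg 3: γ = 1/√(1 − 0.878²) = 1/√0.2291 = 2.089; τ_3 = 46.72/2.089 = 22.36 years.
Total proper time: τ_1 + 13.16 + 22.36 = 50.87, so τ_1 = 50.87 − 35.52 = 15.35 years.
γ_1 = 34.26/15.35 = 2.232; β = √(1 − 1/γ²) = √0.7993.

β = 0.894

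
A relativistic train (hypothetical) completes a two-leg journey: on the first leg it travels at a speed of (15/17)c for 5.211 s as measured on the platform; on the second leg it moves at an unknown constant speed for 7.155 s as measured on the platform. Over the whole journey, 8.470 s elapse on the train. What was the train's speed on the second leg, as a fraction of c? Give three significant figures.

Leg 1: γ = 1/√(1 − (15/17)²) = 17/8 = 2.125; τ_1 = 5.211/2.125 = 2.452 s.
Leg 2: speed unknown; τ_2 = 7.155/γ_2.
Total proper time: 2.452 + τ_2 = 8.470, so τ_2 = 8.470 − 2.452 = 6.018 s.
γ_2 = 7.155/6.018 = 1.189; β = √(1 − 1/γ²) = √0.2926.

β = 0.541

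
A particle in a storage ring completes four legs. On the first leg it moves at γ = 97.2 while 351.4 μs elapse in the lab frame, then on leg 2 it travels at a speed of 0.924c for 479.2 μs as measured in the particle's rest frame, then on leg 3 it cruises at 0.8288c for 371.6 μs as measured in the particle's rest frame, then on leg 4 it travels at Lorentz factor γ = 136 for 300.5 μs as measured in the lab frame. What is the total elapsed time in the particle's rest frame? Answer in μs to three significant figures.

Leg 1: γ = 97.2; τ_1 = 351.4/97.20 = 3.615 μs.
Leg 2: 479.2 μs is already measured in the particle's rest frame.
Leg 3: 371.6 μs is already measured in the particle's rest frame.
Leg 4: γ = 136; τ_4 = 300.5/136.0 = 2.210 μs.
Total: 3.615 + 479.2 + 371.6 + 2.210 μs.

τ = 857 μs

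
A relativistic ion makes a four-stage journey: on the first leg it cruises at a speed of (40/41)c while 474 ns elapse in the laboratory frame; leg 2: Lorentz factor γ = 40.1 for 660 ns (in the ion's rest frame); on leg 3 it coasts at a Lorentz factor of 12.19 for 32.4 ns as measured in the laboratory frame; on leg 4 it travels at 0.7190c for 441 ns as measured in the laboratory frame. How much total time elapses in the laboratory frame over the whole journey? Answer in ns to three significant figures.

Leg 1: 474 ns is already measured in the laboratory frame.
Leg 2: γ = 40.1; Δt_2 = 40.10 × 660 = 2.647×10⁴ ns.
Leg 3: 32.4 ns is already measured in the laboratory frame.
Leg 4: 441 ns is already measured in the laboratory frame.
Total: 474.0 + 2.647×10⁴ + 32.40 + 441.0 ns.

Δt = 2.74×10⁴ ns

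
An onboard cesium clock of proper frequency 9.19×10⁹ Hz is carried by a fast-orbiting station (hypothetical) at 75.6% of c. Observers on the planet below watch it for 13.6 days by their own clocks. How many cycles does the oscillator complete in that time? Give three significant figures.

β = 0.756; γ = 1/√(1 − 0.756²) = 1/√0.4285 = 1.528
During 13.6 days of lab time, the oscillator's proper time advances by τ = Δt/γ = 13.6/1.528 = 8.902 days = 7.691×10⁵ s.
N = f × τ = 9.19×10⁹ × 7.691×10⁵ = 7.068×10¹⁵.

N = 7.07×10¹⁵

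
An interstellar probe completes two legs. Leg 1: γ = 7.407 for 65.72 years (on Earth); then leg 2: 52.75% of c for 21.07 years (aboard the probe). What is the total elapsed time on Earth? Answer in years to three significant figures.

Leg 1: 65.72 years is already measured on Earth.
Leg 2: β = 0.5275; γ = 1/√(1 − 0.5275²) = 1/√0.7217 = 1.177; Δt_2 = 1.177 × 21.07 = 24.80 years.
Total: 65.72 + 24.80 years.

Δt = 90.5 years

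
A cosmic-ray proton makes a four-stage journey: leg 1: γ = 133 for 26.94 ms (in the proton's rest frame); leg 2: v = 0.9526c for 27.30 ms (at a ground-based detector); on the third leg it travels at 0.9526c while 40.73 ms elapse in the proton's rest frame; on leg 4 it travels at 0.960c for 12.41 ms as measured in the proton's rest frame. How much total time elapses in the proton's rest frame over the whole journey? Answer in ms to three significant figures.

Leg 1: 26.94 ms is already measured in the proton's rest frame.
Leg 2: γ = 1/√(1 − 0.9526²) = 1/√0.09255 = 3.287; τ_2 = 27.30/3.287 = 8.305 ms.
Leg 3: 40.73 ms is already measured in the proton's rest frame.
Leg 4: 12.41 ms is already measured in the proton's rest frame.
Total: 26.94 + 8.305 + 40.73 + 12.41 ms.

τ = 88.4 ms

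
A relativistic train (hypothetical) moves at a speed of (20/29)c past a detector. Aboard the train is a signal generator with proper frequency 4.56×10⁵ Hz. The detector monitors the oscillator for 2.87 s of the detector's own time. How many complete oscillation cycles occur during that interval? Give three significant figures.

γ = 1/√(1 − (20/29)²) = 29/21 ≈ 1.381
During 2.87 s of lab time, the oscillator's proper time advances by τ = Δt/γ = 2.87/1.381 = 2.078 s = 2.078×10⁰ s.
N = f × τ = 4.56×10⁵ × 2.078×10⁰ = 9.477×10⁵.

N = 9.48×10⁵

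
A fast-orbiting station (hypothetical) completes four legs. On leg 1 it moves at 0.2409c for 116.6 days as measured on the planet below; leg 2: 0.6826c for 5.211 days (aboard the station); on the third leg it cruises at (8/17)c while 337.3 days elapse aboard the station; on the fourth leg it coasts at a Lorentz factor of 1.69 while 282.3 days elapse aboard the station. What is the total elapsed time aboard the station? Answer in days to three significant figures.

τ = 738 days

Leg 1: γ = 1/√(1 − 0.2409²) = 1/√0.9420 = 1.030; τ_1 = 116.6/1.030 = 113.2 days.
Leg 2: 5.211 days is already measured aboard the station.
Leg 3: 337.3 days is already measured aboard the station.
Leg 4: 282.3 days is already measured aboard the station.
Total: 113.2 + 5.211 + 337.3 + 282.3 days.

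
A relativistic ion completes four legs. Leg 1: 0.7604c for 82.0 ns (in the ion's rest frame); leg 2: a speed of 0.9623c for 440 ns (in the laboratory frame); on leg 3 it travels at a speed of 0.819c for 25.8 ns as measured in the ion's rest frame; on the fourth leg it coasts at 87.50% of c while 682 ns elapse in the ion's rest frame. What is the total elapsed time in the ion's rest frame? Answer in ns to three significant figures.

τ = 909 ns

Leg 1: 82.0 ns is already measured in the ion's rest frame.
Leg 2: γ = 1/√(1 − 0.9623²) = 1/√0.07398 = 3.677; τ_2 = 440/3.677 = 119.7 ns.
Leg 3: 25.8 ns is already measured in the ion's rest frame.
Leg 4: 682 ns is already measured in the ion's rest frame.
Total: 82.00 + 119.7 + 25.80 + 682.0 ns.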